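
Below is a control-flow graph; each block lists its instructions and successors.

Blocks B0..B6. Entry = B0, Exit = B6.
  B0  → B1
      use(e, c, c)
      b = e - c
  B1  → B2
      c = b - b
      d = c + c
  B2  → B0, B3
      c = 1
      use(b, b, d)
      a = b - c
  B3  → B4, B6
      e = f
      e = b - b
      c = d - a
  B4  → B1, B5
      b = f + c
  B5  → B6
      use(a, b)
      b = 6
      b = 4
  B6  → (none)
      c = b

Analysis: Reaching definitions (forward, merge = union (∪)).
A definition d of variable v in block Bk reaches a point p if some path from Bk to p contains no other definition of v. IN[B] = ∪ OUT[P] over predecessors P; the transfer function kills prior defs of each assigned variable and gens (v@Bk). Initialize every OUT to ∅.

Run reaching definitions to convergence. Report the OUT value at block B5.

Answer: {a@B2, b@B5, c@B3, d@B1, e@B3}

Trace:
Converged values:
  B0:   IN={a@B2, b@B0, b@B4, c@B2, d@B1, e@B3}   OUT={a@B2, b@B0, c@B2, d@B1, e@B3}
  B1:   IN={a@B2, b@B0, b@B4, c@B2, c@B3, d@B1, e@B3}   OUT={a@B2, b@B0, b@B4, c@B1, d@B1, e@B3}
  B2:   IN={a@B2, b@B0, b@B4, c@B1, d@B1, e@B3}   OUT={a@B2, b@B0, b@B4, c@B2, d@B1, e@B3}
  B3:   IN={a@B2, b@B0, b@B4, c@B2, d@B1, e@B3}   OUT={a@B2, b@B0, b@B4, c@B3, d@B1, e@B3}
  B4:   IN={a@B2, b@B0, b@B4, c@B3, d@B1, e@B3}   OUT={a@B2, b@B4, c@B3, d@B1, e@B3}
  B5:   IN={a@B2, b@B4, c@B3, d@B1, e@B3}   OUT={a@B2, b@B5, c@B3, d@B1, e@B3}
  B6:   IN={a@B2, b@B0, b@B4, b@B5, c@B3, d@B1, e@B3}   OUT={a@B2, b@B0, b@B4, b@B5, c@B6, d@B1, e@B3}

Merge at B5: IN[B5] = OUT[B4] = {a@B2, b@B4, c@B3, d@B1, e@B3}
Applying B5's transfer function to that IN value gives OUT[B5] (row B5 above).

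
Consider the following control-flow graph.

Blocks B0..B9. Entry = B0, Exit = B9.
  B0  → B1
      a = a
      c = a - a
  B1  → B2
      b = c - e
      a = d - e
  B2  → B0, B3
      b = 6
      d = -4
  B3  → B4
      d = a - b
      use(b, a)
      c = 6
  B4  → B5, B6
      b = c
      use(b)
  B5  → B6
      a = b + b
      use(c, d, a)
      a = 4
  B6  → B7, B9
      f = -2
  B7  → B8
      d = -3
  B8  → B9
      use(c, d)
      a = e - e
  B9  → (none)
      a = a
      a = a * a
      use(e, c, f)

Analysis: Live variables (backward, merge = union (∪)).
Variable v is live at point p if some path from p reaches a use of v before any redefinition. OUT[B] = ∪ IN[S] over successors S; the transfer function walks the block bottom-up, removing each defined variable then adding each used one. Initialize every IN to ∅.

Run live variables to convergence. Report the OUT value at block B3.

Converged values:
  B0:  IN={a, d, e}  OUT={c, d, e}
  B1:  IN={c, d, e}  OUT={a, e}
  B2:  IN={a, e}  OUT={a, b, d, e}
  B3:  IN={a, b, e}  OUT={a, c, d, e}
  B4:  IN={a, c, d, e}  OUT={a, b, c, d, e}
  B5:  IN={b, c, d, e}  OUT={a, c, e}
  B6:  IN={a, c, e}  OUT={a, c, e, f}
  B7:  IN={c, e, f}  OUT={c, d, e, f}
  B8:  IN={c, d, e, f}  OUT={a, c, e, f}
  B9:  IN={a, c, e, f}  OUT={}

Merge at B3: OUT[B3] = IN[B4] = {a, c, d, e}

Answer: {a, c, d, e}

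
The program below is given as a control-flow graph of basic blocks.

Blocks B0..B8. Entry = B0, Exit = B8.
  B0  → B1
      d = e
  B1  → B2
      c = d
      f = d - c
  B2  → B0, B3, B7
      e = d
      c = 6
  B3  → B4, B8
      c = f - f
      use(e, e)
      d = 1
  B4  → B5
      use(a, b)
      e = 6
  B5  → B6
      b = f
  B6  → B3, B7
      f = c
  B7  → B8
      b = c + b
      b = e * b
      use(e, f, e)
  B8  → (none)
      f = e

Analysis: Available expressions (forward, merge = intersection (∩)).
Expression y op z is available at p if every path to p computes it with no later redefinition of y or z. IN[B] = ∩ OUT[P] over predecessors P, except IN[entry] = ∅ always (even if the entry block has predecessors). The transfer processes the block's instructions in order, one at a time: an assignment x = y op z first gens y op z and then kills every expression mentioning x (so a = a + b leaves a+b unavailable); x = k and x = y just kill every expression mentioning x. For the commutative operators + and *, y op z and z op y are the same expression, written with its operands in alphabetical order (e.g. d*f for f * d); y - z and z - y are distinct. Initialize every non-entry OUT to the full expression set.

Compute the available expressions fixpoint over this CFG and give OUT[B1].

Fixpoint table:
  B0: | IN={} | OUT={}
  B1: | IN={} | OUT={d-c}
  B2: | IN={d-c} | OUT={}
  B3: | IN={} | OUT={f-f}
  B4: | IN={f-f} | OUT={f-f}
  B5: | IN={f-f} | OUT={f-f}
  B6: | IN={f-f} | OUT={}
  B7: | IN={} | OUT={}
  B8: | IN={} | OUT={}

Merge at B1: IN[B1] = OUT[B0] = {}
Applying B1's transfer function to that IN value gives OUT[B1] (row B1 above).

Answer: {d-c}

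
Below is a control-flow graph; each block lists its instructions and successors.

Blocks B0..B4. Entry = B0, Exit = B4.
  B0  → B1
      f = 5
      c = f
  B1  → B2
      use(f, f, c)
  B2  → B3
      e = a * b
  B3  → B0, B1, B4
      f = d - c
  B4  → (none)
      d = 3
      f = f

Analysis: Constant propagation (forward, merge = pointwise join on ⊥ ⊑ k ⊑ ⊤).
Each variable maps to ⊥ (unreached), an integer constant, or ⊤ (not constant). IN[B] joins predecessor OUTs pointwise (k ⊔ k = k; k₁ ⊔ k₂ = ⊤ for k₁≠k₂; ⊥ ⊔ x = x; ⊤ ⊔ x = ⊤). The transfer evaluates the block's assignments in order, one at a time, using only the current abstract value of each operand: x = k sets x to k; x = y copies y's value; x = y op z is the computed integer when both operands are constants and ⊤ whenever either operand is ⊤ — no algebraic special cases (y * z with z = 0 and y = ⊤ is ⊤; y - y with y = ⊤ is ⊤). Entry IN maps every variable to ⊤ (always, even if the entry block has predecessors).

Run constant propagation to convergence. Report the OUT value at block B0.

Converged values:
  B0: | IN=(all ⊤) | OUT={c:5, f:5; rest ⊤}
  B1: | IN={c:5; rest ⊤} | OUT={c:5; rest ⊤}
  B2: | IN={c:5; rest ⊤} | OUT={c:5; rest ⊤}
  B3: | IN={c:5; rest ⊤} | OUT={c:5; rest ⊤}
  B4: | IN={c:5; rest ⊤} | OUT={c:5, d:3; rest ⊤}

Merge at B0 (entry node, so the boundary value (all ⊤) is joined with the incoming edge(s)): IN[B0] = (all ⊤) ⊔ OUT[B3] = {a: ⊤, b: ⊤, c: ⊤, d: ⊤, e: ⊤, f: ⊤}
Applying B0's transfer function to that IN value gives OUT[B0] (row B0 above).

Answer: {a: ⊤, b: ⊤, c: 5, d: ⊤, e: ⊤, f: 5}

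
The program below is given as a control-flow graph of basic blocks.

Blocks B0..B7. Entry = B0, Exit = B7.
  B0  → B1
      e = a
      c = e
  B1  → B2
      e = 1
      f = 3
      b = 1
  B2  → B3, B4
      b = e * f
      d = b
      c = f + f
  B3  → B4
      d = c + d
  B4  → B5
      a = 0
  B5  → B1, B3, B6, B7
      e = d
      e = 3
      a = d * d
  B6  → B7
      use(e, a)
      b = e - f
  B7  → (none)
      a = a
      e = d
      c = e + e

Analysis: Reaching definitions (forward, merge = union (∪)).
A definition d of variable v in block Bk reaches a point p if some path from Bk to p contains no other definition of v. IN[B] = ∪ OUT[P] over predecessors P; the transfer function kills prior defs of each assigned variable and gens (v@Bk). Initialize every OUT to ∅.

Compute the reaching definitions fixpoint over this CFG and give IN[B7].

Answer: {a@B5, b@B2, b@B6, c@B2, d@B2, d@B3, e@B5, f@B1}

Derivation:
Per-block solution:
  B0:   IN={}   OUT={c@B0, e@B0}
  B1:   IN={a@B5, b@B2, c@B0, c@B2, d@B2, d@B3, e@B0, e@B5, f@B1}   OUT={a@B5, b@B1, c@B0, c@B2, d@B2, d@B3, e@B1, f@B1}
  B2:   IN={a@B5, b@B1, c@B0, c@B2, d@B2, d@B3, e@B1, f@B1}   OUT={a@B5, b@B2, c@B2, d@B2, e@B1, f@B1}
  B3:   IN={a@B5, b@B2, c@B2, d@B2, d@B3, e@B1, e@B5, f@B1}   OUT={a@B5, b@B2, c@B2, d@B3, e@B1, e@B5, f@B1}
  B4:   IN={a@B5, b@B2, c@B2, d@B2, d@B3, e@B1, e@B5, f@B1}   OUT={a@B4, b@B2, c@B2, d@B2, d@B3, e@B1, e@B5, f@B1}
  B5:   IN={a@B4, b@B2, c@B2, d@B2, d@B3, e@B1, e@B5, f@B1}   OUT={a@B5, b@B2, c@B2, d@B2, d@B3, e@B5, f@B1}
  B6:   IN={a@B5, b@B2, c@B2, d@B2, d@B3, e@B5, f@B1}   OUT={a@B5, b@B6, c@B2, d@B2, d@B3, e@B5, f@B1}
  B7:   IN={a@B5, b@B2, b@B6, c@B2, d@B2, d@B3, e@B5, f@B1}   OUT={a@B7, b@B2, b@B6, c@B7, d@B2, d@B3, e@B7, f@B1}

Merge at B7: IN[B7] = OUT[B5] ⊔ OUT[B6] = {a@B5, b@B2, b@B6, c@B2, d@B2, d@B3, e@B5, f@B1}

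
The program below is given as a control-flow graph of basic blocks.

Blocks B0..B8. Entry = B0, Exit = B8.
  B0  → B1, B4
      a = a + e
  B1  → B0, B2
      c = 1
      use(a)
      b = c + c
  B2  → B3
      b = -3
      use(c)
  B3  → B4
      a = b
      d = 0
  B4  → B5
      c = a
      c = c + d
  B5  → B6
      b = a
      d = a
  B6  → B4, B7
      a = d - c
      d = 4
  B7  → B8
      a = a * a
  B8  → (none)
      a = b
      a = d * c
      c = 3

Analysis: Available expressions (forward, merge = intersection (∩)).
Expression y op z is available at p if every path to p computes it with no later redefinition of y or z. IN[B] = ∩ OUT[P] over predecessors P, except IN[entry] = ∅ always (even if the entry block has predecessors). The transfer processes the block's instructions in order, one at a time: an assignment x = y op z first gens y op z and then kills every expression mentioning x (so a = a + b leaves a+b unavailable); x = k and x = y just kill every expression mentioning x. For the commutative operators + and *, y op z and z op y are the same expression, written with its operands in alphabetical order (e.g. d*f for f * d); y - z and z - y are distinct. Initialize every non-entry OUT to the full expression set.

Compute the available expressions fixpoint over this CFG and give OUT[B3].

Converged values:
  B0: | IN={} | OUT={}
  B1: | IN={} | OUT={c+c}
  B2: | IN={c+c} | OUT={c+c}
  B3: | IN={c+c} | OUT={c+c}
  B4: | IN={} | OUT={}
  B5: | IN={} | OUT={}
  B6: | IN={} | OUT={}
  B7: | IN={} | OUT={}
  B8: | IN={} | OUT={}

Merge at B3: IN[B3] = OUT[B2] = {c+c}
Applying B3's transfer function to that IN value gives OUT[B3] (row B3 above).

Answer: {c+c}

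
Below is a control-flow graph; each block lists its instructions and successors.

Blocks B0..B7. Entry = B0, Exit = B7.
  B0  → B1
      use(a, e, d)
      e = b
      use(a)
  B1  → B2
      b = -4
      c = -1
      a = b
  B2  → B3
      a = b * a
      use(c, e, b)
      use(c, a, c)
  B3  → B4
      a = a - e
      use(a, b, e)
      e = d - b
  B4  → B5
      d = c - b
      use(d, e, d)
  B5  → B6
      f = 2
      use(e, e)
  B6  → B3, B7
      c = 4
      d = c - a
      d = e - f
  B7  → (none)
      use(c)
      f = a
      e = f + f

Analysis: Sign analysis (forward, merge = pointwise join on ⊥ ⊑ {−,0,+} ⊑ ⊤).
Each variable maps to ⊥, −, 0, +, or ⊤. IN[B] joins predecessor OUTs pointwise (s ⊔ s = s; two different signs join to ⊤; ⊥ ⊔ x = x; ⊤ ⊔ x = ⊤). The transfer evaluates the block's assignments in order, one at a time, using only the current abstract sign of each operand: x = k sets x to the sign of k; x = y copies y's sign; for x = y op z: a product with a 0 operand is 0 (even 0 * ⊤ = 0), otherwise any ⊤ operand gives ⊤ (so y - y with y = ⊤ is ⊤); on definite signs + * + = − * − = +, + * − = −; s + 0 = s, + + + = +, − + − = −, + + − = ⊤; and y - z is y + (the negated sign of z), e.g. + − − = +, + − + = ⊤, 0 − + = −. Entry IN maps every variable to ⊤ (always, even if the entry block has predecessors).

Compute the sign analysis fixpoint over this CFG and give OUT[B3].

Converged values:
  B0:   IN=(all ⊤)   OUT=(all ⊤)
  B1:   IN=(all ⊤)   OUT={a:-, b:-, c:-; rest ⊤}
  B2:   IN={a:-, b:-, c:-; rest ⊤}   OUT={a:+, b:-, c:-; rest ⊤}
  B3:   IN={b:-; rest ⊤}   OUT={b:-; rest ⊤}
  B4:   IN={b:-; rest ⊤}   OUT={b:-; rest ⊤}
  B5:   IN={b:-; rest ⊤}   OUT={b:-, f:+; rest ⊤}
  B6:   IN={b:-, f:+; rest ⊤}   OUT={b:-, c:+, f:+; rest ⊤}
  B7:   IN={b:-, c:+, f:+; rest ⊤}   OUT={b:-, c:+; rest ⊤}

Merge at B3: IN[B3] = OUT[B2] ⊔ OUT[B6] = {a: ⊤, b: -, c: ⊤, d: ⊤, e: ⊤, f: ⊤}
Applying B3's transfer function to that IN value gives OUT[B3] (row B3 above).

Answer: {a: ⊤, b: -, c: ⊤, d: ⊤, e: ⊤, f: ⊤}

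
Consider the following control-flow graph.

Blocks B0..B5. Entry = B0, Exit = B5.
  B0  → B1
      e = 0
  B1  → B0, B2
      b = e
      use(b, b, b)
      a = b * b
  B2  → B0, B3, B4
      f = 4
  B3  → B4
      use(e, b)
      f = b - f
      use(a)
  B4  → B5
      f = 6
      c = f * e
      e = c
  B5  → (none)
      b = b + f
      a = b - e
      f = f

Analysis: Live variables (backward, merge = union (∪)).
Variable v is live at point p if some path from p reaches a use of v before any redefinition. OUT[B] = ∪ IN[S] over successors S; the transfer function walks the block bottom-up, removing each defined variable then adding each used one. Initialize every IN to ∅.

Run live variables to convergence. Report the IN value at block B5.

Answer: {b, e, f}

Trace:
Per-block solution:
  B0: | IN={} | OUT={e}
  B1: | IN={e} | OUT={a, b, e}
  B2: | IN={a, b, e} | OUT={a, b, e, f}
  B3: | IN={a, b, e, f} | OUT={b, e}
  B4: | IN={b, e} | OUT={b, e, f}
  B5: | IN={b, e, f} | OUT={}

B5 is the boundary node: OUT[B5] = {}
Applying B5's transfer function to that OUT value gives IN[B5] (row B5 above).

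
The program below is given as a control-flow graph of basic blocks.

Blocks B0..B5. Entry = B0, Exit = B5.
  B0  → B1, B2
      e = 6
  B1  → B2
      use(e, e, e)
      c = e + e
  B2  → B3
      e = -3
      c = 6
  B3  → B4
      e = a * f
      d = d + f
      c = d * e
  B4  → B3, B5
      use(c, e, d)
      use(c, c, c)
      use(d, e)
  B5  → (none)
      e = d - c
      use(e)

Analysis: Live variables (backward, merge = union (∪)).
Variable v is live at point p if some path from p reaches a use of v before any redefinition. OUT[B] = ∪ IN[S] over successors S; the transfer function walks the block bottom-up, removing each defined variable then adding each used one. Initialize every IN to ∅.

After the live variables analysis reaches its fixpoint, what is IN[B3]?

Converged values:
  B0:  IN={a, d, f}  OUT={a, d, e, f}
  B1:  IN={a, d, e, f}  OUT={a, d, f}
  B2:  IN={a, d, f}  OUT={a, d, f}
  B3:  IN={a, d, f}  OUT={a, c, d, e, f}
  B4:  IN={a, c, d, e, f}  OUT={a, c, d, f}
  B5:  IN={c, d}  OUT={}

Merge at B3: OUT[B3] = IN[B4] = {a, c, d, e, f}
Applying B3's transfer function to that OUT value gives IN[B3] (row B3 above).

Answer: {a, d, f}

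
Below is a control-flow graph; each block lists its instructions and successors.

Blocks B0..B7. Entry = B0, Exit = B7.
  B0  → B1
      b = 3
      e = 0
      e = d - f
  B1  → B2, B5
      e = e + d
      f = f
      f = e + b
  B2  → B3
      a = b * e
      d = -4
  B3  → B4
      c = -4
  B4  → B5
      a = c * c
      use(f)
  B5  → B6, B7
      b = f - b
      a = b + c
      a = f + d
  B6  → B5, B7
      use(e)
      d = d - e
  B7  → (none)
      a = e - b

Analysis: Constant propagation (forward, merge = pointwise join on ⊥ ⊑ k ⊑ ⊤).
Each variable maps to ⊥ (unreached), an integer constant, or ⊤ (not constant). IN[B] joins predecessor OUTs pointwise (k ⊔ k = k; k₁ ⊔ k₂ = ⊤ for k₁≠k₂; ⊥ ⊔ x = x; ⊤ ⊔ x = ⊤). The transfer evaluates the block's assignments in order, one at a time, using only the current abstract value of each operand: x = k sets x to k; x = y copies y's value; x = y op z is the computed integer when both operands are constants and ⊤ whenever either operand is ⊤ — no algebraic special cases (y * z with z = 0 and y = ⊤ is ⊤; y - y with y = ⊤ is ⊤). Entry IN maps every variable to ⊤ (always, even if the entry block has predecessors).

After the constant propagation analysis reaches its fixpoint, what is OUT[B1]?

Per-block solution:
  B0:  IN=(all ⊤)  OUT={b:3; rest ⊤}
  B1:  IN={b:3; rest ⊤}  OUT={b:3; rest ⊤}
  B2:  IN={b:3; rest ⊤}  OUT={b:3, d:-4; rest ⊤}
  B3:  IN={b:3, d:-4; rest ⊤}  OUT={b:3, c:-4, d:-4; rest ⊤}
  B4:  IN={b:3, c:-4, d:-4; rest ⊤}  OUT={a:16, b:3, c:-4, d:-4; rest ⊤}
  B5:  IN=(all ⊤)  OUT=(all ⊤)
  B6:  IN=(all ⊤)  OUT=(all ⊤)
  B7:  IN=(all ⊤)  OUT=(all ⊤)

Merge at B1: IN[B1] = OUT[B0] = {a: ⊤, b: 3, c: ⊤, d: ⊤, e: ⊤, f: ⊤}
Applying B1's transfer function to that IN value gives OUT[B1] (row B1 above).

Answer: {a: ⊤, b: 3, c: ⊤, d: ⊤, e: ⊤, f: ⊤}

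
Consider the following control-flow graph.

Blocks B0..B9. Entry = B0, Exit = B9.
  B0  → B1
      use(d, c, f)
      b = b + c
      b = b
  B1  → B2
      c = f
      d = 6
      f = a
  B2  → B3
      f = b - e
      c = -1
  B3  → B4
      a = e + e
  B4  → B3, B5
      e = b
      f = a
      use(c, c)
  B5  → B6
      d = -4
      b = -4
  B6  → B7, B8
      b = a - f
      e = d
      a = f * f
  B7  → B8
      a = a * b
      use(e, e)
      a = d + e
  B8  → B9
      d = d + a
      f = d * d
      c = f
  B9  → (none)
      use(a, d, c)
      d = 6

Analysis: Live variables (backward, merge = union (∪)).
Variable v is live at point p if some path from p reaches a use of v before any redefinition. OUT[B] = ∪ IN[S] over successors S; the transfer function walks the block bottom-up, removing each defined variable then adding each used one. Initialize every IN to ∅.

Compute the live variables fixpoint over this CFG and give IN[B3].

Converged values:
  B0:   IN={a, b, c, d, e, f}   OUT={a, b, e, f}
  B1:   IN={a, b, e, f}   OUT={b, e}
  B2:   IN={b, e}   OUT={b, c, e}
  B3:   IN={b, c, e}   OUT={a, b, c}
  B4:   IN={a, b, c}   OUT={a, b, c, e, f}
  B5:   IN={a, f}   OUT={a, d, f}
  B6:   IN={a, d, f}   OUT={a, b, d, e}
  B7:   IN={a, b, d, e}   OUT={a, d}
  B8:   IN={a, d}   OUT={a, c, d}
  B9:   IN={a, c, d}   OUT={}

Merge at B3: OUT[B3] = IN[B4] = {a, b, c}
Applying B3's transfer function to that OUT value gives IN[B3] (row B3 above).

Answer: {b, c, e}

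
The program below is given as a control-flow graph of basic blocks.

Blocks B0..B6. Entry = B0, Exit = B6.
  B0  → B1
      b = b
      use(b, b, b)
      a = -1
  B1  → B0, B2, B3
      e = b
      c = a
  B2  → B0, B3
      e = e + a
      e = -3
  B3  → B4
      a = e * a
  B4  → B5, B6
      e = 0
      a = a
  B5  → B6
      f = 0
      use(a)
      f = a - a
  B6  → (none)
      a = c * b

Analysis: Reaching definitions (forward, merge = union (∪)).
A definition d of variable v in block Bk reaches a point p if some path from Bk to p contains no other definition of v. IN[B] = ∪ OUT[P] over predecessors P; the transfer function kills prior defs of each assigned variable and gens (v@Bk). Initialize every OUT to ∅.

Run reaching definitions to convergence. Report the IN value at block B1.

Fixpoint table:
  B0: | IN={a@B0, b@B0, c@B1, e@B1, e@B2} | OUT={a@B0, b@B0, c@B1, e@B1, e@B2}
  B1: | IN={a@B0, b@B0, c@B1, e@B1, e@B2} | OUT={a@B0, b@B0, c@B1, e@B1}
  B2: | IN={a@B0, b@B0, c@B1, e@B1} | OUT={a@B0, b@B0, c@B1, e@B2}
  B3: | IN={a@B0, b@B0, c@B1, e@B1, e@B2} | OUT={a@B3, b@B0, c@B1, e@B1, e@B2}
  B4: | IN={a@B3, b@B0, c@B1, e@B1, e@B2} | OUT={a@B4, b@B0, c@B1, e@B4}
  B5: | IN={a@B4, b@B0, c@B1, e@B4} | OUT={a@B4, b@B0, c@B1, e@B4, f@B5}
  B6: | IN={a@B4, b@B0, c@B1, e@B4, f@B5} | OUT={a@B6, b@B0, c@B1, e@B4, f@B5}

Merge at B1: IN[B1] = OUT[B0] = {a@B0, b@B0, c@B1, e@B1, e@B2}

Answer: {a@B0, b@B0, c@B1, e@B1, e@B2}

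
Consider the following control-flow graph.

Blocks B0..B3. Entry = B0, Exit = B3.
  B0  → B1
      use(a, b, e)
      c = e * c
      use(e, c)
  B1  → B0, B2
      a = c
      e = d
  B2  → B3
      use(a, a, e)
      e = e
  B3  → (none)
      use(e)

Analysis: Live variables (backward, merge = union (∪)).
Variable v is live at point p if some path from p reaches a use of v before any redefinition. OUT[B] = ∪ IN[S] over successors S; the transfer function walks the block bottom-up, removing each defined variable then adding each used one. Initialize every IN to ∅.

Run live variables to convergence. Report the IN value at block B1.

Answer: {b, c, d}

Trace:
Fixpoint table:
  B0: | IN={a, b, c, d, e} | OUT={b, c, d}
  B1: | IN={b, c, d} | OUT={a, b, c, d, e}
  B2: | IN={a, e} | OUT={e}
  B3: | IN={e} | OUT={}

Merge at B1: OUT[B1] = IN[B0] ⊔ IN[B2] = {a, b, c, d, e}
Applying B1's transfer function to that OUT value gives IN[B1] (row B1 above).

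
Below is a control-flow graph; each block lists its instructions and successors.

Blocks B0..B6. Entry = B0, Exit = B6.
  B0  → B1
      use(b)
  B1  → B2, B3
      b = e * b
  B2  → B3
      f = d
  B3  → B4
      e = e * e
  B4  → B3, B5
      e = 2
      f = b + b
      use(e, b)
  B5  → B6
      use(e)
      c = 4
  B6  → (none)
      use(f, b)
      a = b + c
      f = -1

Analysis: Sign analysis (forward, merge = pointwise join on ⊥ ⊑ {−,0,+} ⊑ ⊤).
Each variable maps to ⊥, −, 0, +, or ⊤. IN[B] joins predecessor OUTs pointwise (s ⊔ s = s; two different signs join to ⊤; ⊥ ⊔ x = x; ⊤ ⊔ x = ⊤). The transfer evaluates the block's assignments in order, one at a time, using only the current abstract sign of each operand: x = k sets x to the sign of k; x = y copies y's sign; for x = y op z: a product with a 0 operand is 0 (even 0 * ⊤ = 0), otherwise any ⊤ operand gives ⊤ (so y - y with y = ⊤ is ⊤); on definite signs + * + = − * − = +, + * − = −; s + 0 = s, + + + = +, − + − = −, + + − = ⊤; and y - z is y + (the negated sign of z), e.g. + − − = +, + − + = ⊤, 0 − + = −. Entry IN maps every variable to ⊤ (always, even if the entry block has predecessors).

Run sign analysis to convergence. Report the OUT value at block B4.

Answer: {a: ⊤, b: ⊤, c: ⊤, d: ⊤, e: +, f: ⊤}

Working:
Per-block solution:
  B0:  IN=(all ⊤)  OUT=(all ⊤)
  B1:  IN=(all ⊤)  OUT=(all ⊤)
  B2:  IN=(all ⊤)  OUT=(all ⊤)
  B3:  IN=(all ⊤)  OUT=(all ⊤)
  B4:  IN=(all ⊤)  OUT={e:+; rest ⊤}
  B5:  IN={e:+; rest ⊤}  OUT={c:+, e:+; rest ⊤}
  B6:  IN={c:+, e:+; rest ⊤}  OUT={c:+, e:+, f:-; rest ⊤}

Merge at B4: IN[B4] = OUT[B3] = {a: ⊤, b: ⊤, c: ⊤, d: ⊤, e: ⊤, f: ⊤}
Applying B4's transfer function to that IN value gives OUT[B4] (row B4 above).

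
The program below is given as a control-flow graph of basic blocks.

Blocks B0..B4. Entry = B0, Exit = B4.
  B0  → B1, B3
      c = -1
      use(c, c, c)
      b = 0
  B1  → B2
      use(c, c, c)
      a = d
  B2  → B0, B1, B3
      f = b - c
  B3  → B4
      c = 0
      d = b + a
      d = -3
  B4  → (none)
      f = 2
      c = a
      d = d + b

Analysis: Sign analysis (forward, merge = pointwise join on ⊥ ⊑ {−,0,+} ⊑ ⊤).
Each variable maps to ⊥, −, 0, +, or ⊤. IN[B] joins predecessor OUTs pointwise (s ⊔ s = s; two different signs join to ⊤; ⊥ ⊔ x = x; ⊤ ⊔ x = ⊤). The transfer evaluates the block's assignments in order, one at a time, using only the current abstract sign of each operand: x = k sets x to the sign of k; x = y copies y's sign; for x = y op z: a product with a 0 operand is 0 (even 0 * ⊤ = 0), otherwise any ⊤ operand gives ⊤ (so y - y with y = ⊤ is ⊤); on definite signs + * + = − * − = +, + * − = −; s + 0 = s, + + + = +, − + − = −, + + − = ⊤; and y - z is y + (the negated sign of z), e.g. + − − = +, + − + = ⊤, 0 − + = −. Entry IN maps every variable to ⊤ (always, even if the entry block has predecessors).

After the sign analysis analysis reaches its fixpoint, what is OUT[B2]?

Per-block solution:
  B0:   IN=(all ⊤)   OUT={b:0, c:-; rest ⊤}
  B1:   IN={b:0, c:-; rest ⊤}   OUT={b:0, c:-; rest ⊤}
  B2:   IN={b:0, c:-; rest ⊤}   OUT={b:0, c:-, f:+; rest ⊤}
  B3:   IN={b:0, c:-; rest ⊤}   OUT={b:0, c:0, d:-; rest ⊤}
  B4:   IN={b:0, c:0, d:-; rest ⊤}   OUT={b:0, d:-, f:+; rest ⊤}

Merge at B2: IN[B2] = OUT[B1] = {a: ⊤, b: 0, c: -, d: ⊤, e: ⊤, f: ⊤}
Applying B2's transfer function to that IN value gives OUT[B2] (row B2 above).

Answer: {a: ⊤, b: 0, c: -, d: ⊤, e: ⊤, f: +}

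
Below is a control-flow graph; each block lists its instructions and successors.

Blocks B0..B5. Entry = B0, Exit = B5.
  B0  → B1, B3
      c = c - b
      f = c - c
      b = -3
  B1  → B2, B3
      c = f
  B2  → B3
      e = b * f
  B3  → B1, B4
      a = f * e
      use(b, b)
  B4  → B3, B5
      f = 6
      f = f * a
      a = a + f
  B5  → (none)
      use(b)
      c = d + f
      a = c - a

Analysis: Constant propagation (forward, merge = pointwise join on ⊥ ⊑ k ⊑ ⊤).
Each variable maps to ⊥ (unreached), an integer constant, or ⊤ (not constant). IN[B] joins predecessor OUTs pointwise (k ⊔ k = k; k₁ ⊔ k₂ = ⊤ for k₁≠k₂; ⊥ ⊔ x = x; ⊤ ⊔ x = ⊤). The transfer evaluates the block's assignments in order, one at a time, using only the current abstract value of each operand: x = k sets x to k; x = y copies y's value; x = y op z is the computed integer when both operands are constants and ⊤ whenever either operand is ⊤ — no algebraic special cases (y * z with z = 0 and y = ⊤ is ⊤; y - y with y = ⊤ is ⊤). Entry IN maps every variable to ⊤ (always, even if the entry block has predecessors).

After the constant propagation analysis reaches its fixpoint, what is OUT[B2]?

Per-block solution:
  B0: | IN=(all ⊤) | OUT={b:-3; rest ⊤}
  B1: | IN={b:-3; rest ⊤} | OUT={b:-3; rest ⊤}
  B2: | IN={b:-3; rest ⊤} | OUT={b:-3; rest ⊤}
  B3: | IN={b:-3; rest ⊤} | OUT={b:-3; rest ⊤}
  B4: | IN={b:-3; rest ⊤} | OUT={b:-3; rest ⊤}
  B5: | IN={b:-3; rest ⊤} | OUT={b:-3; rest ⊤}

Merge at B2: IN[B2] = OUT[B1] = {a: ⊤, b: -3, c: ⊤, d: ⊤, e: ⊤, f: ⊤}
Applying B2's transfer function to that IN value gives OUT[B2] (row B2 above).

Answer: {a: ⊤, b: -3, c: ⊤, d: ⊤, e: ⊤, f: ⊤}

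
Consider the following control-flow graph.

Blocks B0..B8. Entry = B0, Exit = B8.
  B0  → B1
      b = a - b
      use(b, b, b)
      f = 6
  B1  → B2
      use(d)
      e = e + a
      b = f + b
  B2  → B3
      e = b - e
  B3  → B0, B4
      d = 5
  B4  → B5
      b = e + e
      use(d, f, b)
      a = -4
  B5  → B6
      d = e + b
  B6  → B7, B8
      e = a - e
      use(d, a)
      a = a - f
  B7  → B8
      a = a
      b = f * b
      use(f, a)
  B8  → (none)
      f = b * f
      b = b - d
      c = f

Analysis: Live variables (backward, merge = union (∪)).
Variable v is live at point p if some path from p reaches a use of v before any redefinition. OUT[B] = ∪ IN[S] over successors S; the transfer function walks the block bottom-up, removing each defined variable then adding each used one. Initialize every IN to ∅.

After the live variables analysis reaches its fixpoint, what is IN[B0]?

Per-block solution:
  B0:   IN={a, b, d, e}   OUT={a, b, d, e, f}
  B1:   IN={a, b, d, e, f}   OUT={a, b, e, f}
  B2:   IN={a, b, e, f}   OUT={a, b, e, f}
  B3:   IN={a, b, e, f}   OUT={a, b, d, e, f}
  B4:   IN={d, e, f}   OUT={a, b, e, f}
  B5:   IN={a, b, e, f}   OUT={a, b, d, e, f}
  B6:   IN={a, b, d, e, f}   OUT={a, b, d, f}
  B7:   IN={a, b, d, f}   OUT={b, d, f}
  B8:   IN={b, d, f}   OUT={}

Merge at B0: OUT[B0] = IN[B1] = {a, b, d, e, f}
Applying B0's transfer function to that OUT value gives IN[B0] (row B0 above).

Answer: {a, b, d, e}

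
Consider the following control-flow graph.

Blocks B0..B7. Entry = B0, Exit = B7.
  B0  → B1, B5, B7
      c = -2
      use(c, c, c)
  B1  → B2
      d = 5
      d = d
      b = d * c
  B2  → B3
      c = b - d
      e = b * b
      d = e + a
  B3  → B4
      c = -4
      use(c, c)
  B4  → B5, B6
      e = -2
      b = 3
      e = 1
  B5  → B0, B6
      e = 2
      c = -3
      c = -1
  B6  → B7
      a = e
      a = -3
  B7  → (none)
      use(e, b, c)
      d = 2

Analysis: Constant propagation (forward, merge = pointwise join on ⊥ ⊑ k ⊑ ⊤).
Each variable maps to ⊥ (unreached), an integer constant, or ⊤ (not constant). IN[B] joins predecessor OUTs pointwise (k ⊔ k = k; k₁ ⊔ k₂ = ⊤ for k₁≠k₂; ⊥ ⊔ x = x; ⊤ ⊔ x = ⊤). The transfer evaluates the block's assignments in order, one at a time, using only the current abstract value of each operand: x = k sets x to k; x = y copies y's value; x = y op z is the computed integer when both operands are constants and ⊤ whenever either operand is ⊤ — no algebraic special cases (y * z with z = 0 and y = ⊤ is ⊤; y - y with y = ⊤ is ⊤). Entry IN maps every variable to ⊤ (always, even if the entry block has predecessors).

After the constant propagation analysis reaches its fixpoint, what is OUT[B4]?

Answer: {a: ⊤, b: 3, c: -4, d: ⊤, e: 1, f: ⊤}

Derivation:
Fixpoint table:
  B0: | IN=(all ⊤) | OUT={c:-2; rest ⊤}
  B1: | IN={c:-2; rest ⊤} | OUT={b:-10, c:-2, d:5; rest ⊤}
  B2: | IN={b:-10, c:-2, d:5; rest ⊤} | OUT={b:-10, c:-15, e:100; rest ⊤}
  B3: | IN={b:-10, c:-15, e:100; rest ⊤} | OUT={b:-10, c:-4, e:100; rest ⊤}
  B4: | IN={b:-10, c:-4, e:100; rest ⊤} | OUT={b:3, c:-4, e:1; rest ⊤}
  B5: | IN=(all ⊤) | OUT={c:-1, e:2; rest ⊤}
  B6: | IN=(all ⊤) | OUT={a:-3; rest ⊤}
  B7: | IN=(all ⊤) | OUT={d:2; rest ⊤}

Merge at B4: IN[B4] = OUT[B3] = {a: ⊤, b: -10, c: -4, d: ⊤, e: 100, f: ⊤}
Applying B4's transfer function to that IN value gives OUT[B4] (row B4 above).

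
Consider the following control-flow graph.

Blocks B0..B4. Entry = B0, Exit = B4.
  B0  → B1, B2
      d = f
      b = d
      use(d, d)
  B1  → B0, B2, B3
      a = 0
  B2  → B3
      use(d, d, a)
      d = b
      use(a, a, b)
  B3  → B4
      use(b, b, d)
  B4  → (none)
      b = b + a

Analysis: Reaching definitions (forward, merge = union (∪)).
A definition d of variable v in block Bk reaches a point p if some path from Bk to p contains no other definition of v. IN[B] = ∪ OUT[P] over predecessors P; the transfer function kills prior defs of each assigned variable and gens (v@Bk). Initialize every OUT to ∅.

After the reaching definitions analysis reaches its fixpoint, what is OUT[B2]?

Answer: {a@B1, b@B0, d@B2}

Working:
Per-block solution:
  B0: | IN={a@B1, b@B0, d@B0} | OUT={a@B1, b@B0, d@B0}
  B1: | IN={a@B1, b@B0, d@B0} | OUT={a@B1, b@B0, d@B0}
  B2: | IN={a@B1, b@B0, d@B0} | OUT={a@B1, b@B0, d@B2}
  B3: | IN={a@B1, b@B0, d@B0, d@B2} | OUT={a@B1, b@B0, d@B0, d@B2}
  B4: | IN={a@B1, b@B0, d@B0, d@B2} | OUT={a@B1, b@B4, d@B0, d@B2}

Merge at B2: IN[B2] = OUT[B0] ⊔ OUT[B1] = {a@B1, b@B0, d@B0}
Applying B2's transfer function to that IN value gives OUT[B2] (row B2 above).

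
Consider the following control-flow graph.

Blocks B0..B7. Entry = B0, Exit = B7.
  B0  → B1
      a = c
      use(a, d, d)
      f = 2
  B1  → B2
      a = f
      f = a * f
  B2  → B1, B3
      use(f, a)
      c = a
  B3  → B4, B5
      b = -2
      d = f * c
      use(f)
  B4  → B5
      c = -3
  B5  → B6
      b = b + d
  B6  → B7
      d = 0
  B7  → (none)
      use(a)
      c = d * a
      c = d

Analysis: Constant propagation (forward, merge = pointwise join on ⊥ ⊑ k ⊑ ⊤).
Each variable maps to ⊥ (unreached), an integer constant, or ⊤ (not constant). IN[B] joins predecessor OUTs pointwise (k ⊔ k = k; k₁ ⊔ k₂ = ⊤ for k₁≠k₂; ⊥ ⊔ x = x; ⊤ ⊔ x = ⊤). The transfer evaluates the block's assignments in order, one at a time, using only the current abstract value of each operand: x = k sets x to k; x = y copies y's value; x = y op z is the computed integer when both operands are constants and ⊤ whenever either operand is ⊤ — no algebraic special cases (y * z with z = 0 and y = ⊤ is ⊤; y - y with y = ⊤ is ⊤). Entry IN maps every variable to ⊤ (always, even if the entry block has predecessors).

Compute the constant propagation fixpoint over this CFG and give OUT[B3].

Converged values:
  B0: | IN=(all ⊤) | OUT={f:2; rest ⊤}
  B1: | IN=(all ⊤) | OUT=(all ⊤)
  B2: | IN=(all ⊤) | OUT=(all ⊤)
  B3: | IN=(all ⊤) | OUT={b:-2; rest ⊤}
  B4: | IN={b:-2; rest ⊤} | OUT={b:-2, c:-3; rest ⊤}
  B5: | IN={b:-2; rest ⊤} | OUT=(all ⊤)
  B6: | IN=(all ⊤) | OUT={d:0; rest ⊤}
  B7: | IN={d:0; rest ⊤} | OUT={c:0, d:0; rest ⊤}

Merge at B3: IN[B3] = OUT[B2] = {a: ⊤, b: ⊤, c: ⊤, d: ⊤, e: ⊤, f: ⊤}
Applying B3's transfer function to that IN value gives OUT[B3] (row B3 above).

Answer: {a: ⊤, b: -2, c: ⊤, d: ⊤, e: ⊤, f: ⊤}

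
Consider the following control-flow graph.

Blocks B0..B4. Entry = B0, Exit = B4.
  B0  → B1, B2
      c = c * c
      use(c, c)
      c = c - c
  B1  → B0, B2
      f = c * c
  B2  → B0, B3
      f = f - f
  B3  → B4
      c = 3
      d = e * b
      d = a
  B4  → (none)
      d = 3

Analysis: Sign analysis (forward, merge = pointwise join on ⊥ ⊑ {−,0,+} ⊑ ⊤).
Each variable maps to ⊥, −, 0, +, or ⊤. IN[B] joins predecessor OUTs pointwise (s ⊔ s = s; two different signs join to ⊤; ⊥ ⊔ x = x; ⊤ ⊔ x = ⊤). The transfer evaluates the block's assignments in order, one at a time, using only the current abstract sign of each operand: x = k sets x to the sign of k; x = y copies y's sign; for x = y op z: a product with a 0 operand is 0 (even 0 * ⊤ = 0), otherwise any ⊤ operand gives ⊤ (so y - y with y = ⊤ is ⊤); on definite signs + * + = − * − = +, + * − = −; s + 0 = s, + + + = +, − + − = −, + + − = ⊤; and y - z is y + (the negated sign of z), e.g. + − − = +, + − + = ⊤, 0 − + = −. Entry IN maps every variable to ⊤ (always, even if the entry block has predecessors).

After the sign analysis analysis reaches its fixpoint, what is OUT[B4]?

Answer: {a: ⊤, b: ⊤, c: +, d: +, e: ⊤, f: ⊤}

Working:
Fixpoint table:
  B0: | IN=(all ⊤) | OUT=(all ⊤)
  B1: | IN=(all ⊤) | OUT=(all ⊤)
  B2: | IN=(all ⊤) | OUT=(all ⊤)
  B3: | IN=(all ⊤) | OUT={c:+; rest ⊤}
  B4: | IN={c:+; rest ⊤} | OUT={c:+, d:+; rest ⊤}

Merge at B4: IN[B4] = OUT[B3] = {a: ⊤, b: ⊤, c: +, d: ⊤, e: ⊤, f: ⊤}
Applying B4's transfer function to that IN value gives OUT[B4] (row B4 above).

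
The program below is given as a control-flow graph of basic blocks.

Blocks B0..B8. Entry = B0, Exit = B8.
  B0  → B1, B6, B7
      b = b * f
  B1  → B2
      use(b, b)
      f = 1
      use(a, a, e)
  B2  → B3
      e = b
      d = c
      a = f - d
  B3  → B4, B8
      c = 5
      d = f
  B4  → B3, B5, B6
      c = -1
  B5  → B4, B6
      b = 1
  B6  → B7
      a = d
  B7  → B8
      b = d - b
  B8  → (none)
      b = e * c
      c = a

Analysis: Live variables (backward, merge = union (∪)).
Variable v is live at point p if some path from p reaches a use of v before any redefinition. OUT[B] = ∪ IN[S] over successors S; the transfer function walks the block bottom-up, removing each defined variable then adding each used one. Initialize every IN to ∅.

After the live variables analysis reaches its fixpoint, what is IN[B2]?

Per-block solution:
  B0:   IN={a, b, c, d, e, f}   OUT={a, b, c, d, e}
  B1:   IN={a, b, c, e}   OUT={b, c, f}
  B2:   IN={b, c, f}   OUT={a, b, e, f}
  B3:   IN={a, b, e, f}   OUT={a, b, c, d, e, f}
  B4:   IN={a, b, d, e, f}   OUT={a, b, c, d, e, f}
  B5:   IN={a, c, d, e, f}   OUT={a, b, c, d, e, f}
  B6:   IN={b, c, d, e}   OUT={a, b, c, d, e}
  B7:   IN={a, b, c, d, e}   OUT={a, c, e}
  B8:   IN={a, c, e}   OUT={}

Merge at B2: OUT[B2] = IN[B3] = {a, b, e, f}
Applying B2's transfer function to that OUT value gives IN[B2] (row B2 above).

Answer: {b, c, f}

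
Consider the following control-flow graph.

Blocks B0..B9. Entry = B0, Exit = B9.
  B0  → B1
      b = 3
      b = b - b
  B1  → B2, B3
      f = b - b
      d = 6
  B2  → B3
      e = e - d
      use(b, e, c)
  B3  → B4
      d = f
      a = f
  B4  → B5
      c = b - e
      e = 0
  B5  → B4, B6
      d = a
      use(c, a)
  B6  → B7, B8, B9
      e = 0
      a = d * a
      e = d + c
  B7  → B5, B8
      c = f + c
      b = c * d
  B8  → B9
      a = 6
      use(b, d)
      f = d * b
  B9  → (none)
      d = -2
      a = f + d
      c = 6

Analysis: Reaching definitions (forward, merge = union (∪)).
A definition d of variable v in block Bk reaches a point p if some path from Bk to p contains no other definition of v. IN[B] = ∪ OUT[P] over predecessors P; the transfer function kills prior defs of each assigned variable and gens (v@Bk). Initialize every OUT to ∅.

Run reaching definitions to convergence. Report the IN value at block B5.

Answer: {a@B3, a@B6, b@B0, b@B7, c@B4, c@B7, d@B3, d@B5, e@B4, e@B6, f@B1}

Derivation:
Converged values:
  B0: | IN={} | OUT={b@B0}
  B1: | IN={b@B0} | OUT={b@B0, d@B1, f@B1}
  B2: | IN={b@B0, d@B1, f@B1} | OUT={b@B0, d@B1, e@B2, f@B1}
  B3: | IN={b@B0, d@B1, e@B2, f@B1} | OUT={a@B3, b@B0, d@B3, e@B2, f@B1}
  B4: | IN={a@B3, a@B6, b@B0, b@B7, c@B4, c@B7, d@B3, d@B5, e@B2, e@B4, e@B6, f@B1} | OUT={a@B3, a@B6, b@B0, b@B7, c@B4, d@B3, d@B5, e@B4, f@B1}
  B5: | IN={a@B3, a@B6, b@B0, b@B7, c@B4, c@B7, d@B3, d@B5, e@B4, e@B6, f@B1} | OUT={a@B3, a@B6, b@B0, b@B7, c@B4, c@B7, d@B5, e@B4, e@B6, f@B1}
  B6: | IN={a@B3, a@B6, b@B0, b@B7, c@B4, c@B7, d@B5, e@B4, e@B6, f@B1} | OUT={a@B6, b@B0, b@B7, c@B4, c@B7, d@B5, e@B6, f@B1}
  B7: | IN={a@B6, b@B0, b@B7, c@B4, c@B7, d@B5, e@B6, f@B1} | OUT={a@B6, b@B7, c@B7, d@B5, e@B6, f@B1}
  B8: | IN={a@B6, b@B0, b@B7, c@B4, c@B7, d@B5, e@B6, f@B1} | OUT={a@B8, b@B0, b@B7, c@B4, c@B7, d@B5, e@B6, f@B8}
  B9: | IN={a@B6, a@B8, b@B0, b@B7, c@B4, c@B7, d@B5, e@B6, f@B1, f@B8} | OUT={a@B9, b@B0, b@B7, c@B9, d@B9, e@B6, f@B1, f@B8}

Merge at B5: IN[B5] = OUT[B4] ⊔ OUT[B7] = {a@B3, a@B6, b@B0, b@B7, c@B4, c@B7, d@B3, d@B5, e@B4, e@B6, f@B1}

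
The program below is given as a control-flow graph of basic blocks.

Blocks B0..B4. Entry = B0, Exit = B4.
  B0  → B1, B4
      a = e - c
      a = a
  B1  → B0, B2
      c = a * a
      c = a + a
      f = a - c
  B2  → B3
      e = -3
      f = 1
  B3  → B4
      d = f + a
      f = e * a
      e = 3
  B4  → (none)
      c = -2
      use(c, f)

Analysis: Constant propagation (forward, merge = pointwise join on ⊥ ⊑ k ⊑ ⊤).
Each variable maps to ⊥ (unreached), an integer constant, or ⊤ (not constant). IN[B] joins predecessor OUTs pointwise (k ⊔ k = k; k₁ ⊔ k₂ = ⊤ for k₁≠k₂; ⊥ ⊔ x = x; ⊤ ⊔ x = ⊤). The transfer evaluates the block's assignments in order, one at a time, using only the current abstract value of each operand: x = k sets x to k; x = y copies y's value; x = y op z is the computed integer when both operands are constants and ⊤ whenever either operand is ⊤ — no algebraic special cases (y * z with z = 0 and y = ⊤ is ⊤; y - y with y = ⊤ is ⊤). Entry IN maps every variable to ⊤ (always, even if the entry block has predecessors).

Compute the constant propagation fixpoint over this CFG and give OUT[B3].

Answer: {a: ⊤, b: ⊤, c: ⊤, d: ⊤, e: 3, f: ⊤}

Derivation:
Fixpoint table:
  B0:  IN=(all ⊤)  OUT=(all ⊤)
  B1:  IN=(all ⊤)  OUT=(all ⊤)
  B2:  IN=(all ⊤)  OUT={e:-3, f:1; rest ⊤}
  B3:  IN={e:-3, f:1; rest ⊤}  OUT={e:3; rest ⊤}
  B4:  IN=(all ⊤)  OUT={c:-2; rest ⊤}

Merge at B3: IN[B3] = OUT[B2] = {a: ⊤, b: ⊤, c: ⊤, d: ⊤, e: -3, f: 1}
Applying B3's transfer function to that IN value gives OUT[B3] (row B3 above).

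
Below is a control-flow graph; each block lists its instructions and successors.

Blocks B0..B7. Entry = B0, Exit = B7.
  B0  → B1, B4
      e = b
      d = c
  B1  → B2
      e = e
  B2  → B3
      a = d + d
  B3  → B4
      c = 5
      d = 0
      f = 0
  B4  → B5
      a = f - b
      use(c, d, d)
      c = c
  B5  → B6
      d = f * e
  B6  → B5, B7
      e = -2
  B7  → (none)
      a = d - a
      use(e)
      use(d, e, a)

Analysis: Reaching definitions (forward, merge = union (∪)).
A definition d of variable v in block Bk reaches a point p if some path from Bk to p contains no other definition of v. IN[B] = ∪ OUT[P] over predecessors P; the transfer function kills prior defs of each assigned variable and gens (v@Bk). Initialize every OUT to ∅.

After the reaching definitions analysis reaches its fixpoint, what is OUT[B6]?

Converged values:
  B0:   IN={}   OUT={d@B0, e@B0}
  B1:   IN={d@B0, e@B0}   OUT={d@B0, e@B1}
  B2:   IN={d@B0, e@B1}   OUT={a@B2, d@B0, e@B1}
  B3:   IN={a@B2, d@B0, e@B1}   OUT={a@B2, c@B3, d@B3, e@B1, f@B3}
  B4:   IN={a@B2, c@B3, d@B0, d@B3, e@B0, e@B1, f@B3}   OUT={a@B4, c@B4, d@B0, d@B3, e@B0, e@B1, f@B3}
  B5:   IN={a@B4, c@B4, d@B0, d@B3, d@B5, e@B0, e@B1, e@B6, f@B3}   OUT={a@B4, c@B4, d@B5, e@B0, e@B1, e@B6, f@B3}
  B6:   IN={a@B4, c@B4, d@B5, e@B0, e@B1, e@B6, f@B3}   OUT={a@B4, c@B4, d@B5, e@B6, f@B3}
  B7:   IN={a@B4, c@B4, d@B5, e@B6, f@B3}   OUT={a@B7, c@B4, d@B5, e@B6, f@B3}

Merge at B6: IN[B6] = OUT[B5] = {a@B4, c@B4, d@B5, e@B0, e@B1, e@B6, f@B3}
Applying B6's transfer function to that IN value gives OUT[B6] (row B6 above).

Answer: {a@B4, c@B4, d@B5, e@B6, f@B3}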